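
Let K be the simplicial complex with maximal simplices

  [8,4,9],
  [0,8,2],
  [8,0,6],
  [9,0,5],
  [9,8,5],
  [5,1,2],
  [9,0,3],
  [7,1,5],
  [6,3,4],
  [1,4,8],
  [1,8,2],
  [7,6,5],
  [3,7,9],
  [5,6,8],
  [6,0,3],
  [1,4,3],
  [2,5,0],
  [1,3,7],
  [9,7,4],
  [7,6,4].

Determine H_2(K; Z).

Fix the vertex order 0 < 1 < 2 < 3 < 4 < 5 < 6 < 7 < 8 < 9 and write every simplex with vertices in increasing order. Then dim K = 2 and the simplices of K are:

  0-simplices (10): [0], [1], [2], [3], [4], [5], [6], [7], [8], [9]
  1-simplices (30): (30 of them)
  2-simplices (20): (20 of them)

giving chain groups C_0 ≅ Z^10, C_1 ≅ Z^30, C_2 ≅ Z^20.

∂_1: C_1 → C_0 maps an edge to its endpoints' difference, ∂[p,q] = q − p. For instance
  ∂[0,8] = [8] − [0].
The 10×30 boundary matrix has rank 9 and Smith normal form diag(1,1,1,1,1,1,1,1,1).

∂_2: C_2 → C_1 acts by ∂[p,q,r] = [q,r] − [p,r] + [p,q]. For instance
  ∂[4,8,9] = [8,9] − [4,9] + [4,8],
  ∂[5,8,9] = [8,9] − [5,9] + [5,8].
As a 30×20 matrix over Z this has rank 20, with invariant factors (1,1,1,1,1,1,1,1,1,1,1,1,1,1,1,1,1,1,1,2).

Now H_k = ker ∂_k / im ∂_{k+1}, so:

  H_2: rank ker ∂_2 − rank ∂_3 = (20 − 20) − 0 = 0, and there is no ∂_3, so H_2 = 0.

H_2 ≅ 0.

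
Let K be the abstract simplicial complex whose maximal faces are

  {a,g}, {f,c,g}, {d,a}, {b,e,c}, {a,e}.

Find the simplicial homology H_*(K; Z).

Order the vertices as a < b < c < d < e < f < g. Listing each simplex with vertices in this order, K has dimension 2 with simplices:

  0-simplices (7): a, b, c, d, e, f, g
  1-simplices (9): ad, ae, ag, bc, be, ce, cf, cg, fg
  2-simplices (2): bce, cfg

Hence C_0 ≅ Z^7, C_1 ≅ Z^9, C_2 ≅ Z^2.

∂_1: C_1 → C_0 maps an edge to its endpoints' difference, ∂[p,q] = q − p. For instance
  ∂be = e − b.
The resulting 7×9 matrix has rank 6, and its Smith normal form has invariant factors (1,1,1,1,1,1).

The boundary map ∂_2: C_2 → C_1 sends each 2-simplex [p,q,r] to [q,r] − [p,r] + [p,q]. For instance
  ∂cfg = fg − cg + cf,
  ∂bce = ce − be + bc.
This gives a 9×2 integer matrix of rank 2; reducing to Smith normal form yields diagonal entries (1,1).

Reading off H_k = ker ∂_k / im ∂_{k+1}:

  H_0: rank C_0 − rank ∂_1 = 7 − 6 = 1, and the invariant factors of ∂_1 are all 1, so H_0 ≅ Z.
  H_1: rank ker ∂_1 − rank ∂_2 = (9 − 6) − 2 = 1, and the invariant factors of ∂_2 are all 1, so H_1 ≅ Z.
  H_2: rank ker ∂_2 − rank ∂_3 = (2 − 2) − 0 = 0, and there is no ∂_3, so H_2 ≅ 0.

H_0 ≅ Z,  H_1 ≅ Z,  H_2 = 0.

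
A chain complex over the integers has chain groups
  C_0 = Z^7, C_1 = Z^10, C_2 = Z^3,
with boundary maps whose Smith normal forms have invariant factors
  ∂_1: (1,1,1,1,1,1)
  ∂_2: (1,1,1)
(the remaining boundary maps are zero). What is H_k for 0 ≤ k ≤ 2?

H_0 = Z,  H_1 = Z,  H_2 = 0.

H_0: b_0 = 7 − 0 − 6 = 1; torsion from ∂_1 factors > 1: none. So H_0 = Z.
H_1: b_1 = 10 − 6 − 3 = 1; torsion from ∂_2 factors > 1: none. So H_1 = Z.
H_2: b_2 = 3 − 3 − 0 = 0; torsion from ∂_3 factors > 1: none. So H_2 = 0.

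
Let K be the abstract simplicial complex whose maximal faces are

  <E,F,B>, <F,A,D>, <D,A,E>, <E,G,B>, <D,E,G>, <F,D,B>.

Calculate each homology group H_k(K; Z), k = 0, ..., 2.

H_0 ≅ Z,  H_1 ≅ Z,  H_2 = 0.

Fix the vertex order A < B < D < E < F < G and write every simplex with vertices in increasing order. Then dim K = 2 and the simplices of K are:

  0-simplices (6): A, B, D, E, F, G
  1-simplices (12): AD, AE, AF, BD, BE, BF, BG, DE, DF, DG, EF, EG
  2-simplices (6): ADE, ADF, BDF, BEF, BEG, DEG

so the chain groups are C_0 ≅ Z^6, C_1 ≅ Z^12, C_2 ≅ Z^6.

∂_1: C_1 → C_0 sends each edge [p,q] (with p < q) to q − p.
The 6×12 boundary matrix has rank 5 and Smith normal form diag(1,1,1,1,1).

∂_2: C_2 → C_1 acts by ∂[p,q,r] = [q,r] − [p,r] + [p,q]. For instance
  ∂ADE = DE − AE + AD,
  ∂BEG = EG − BG + BE.
As a 12×6 matrix over Z this has rank 6, with invariant factors (1,1,1,1,1,1).

Computing H_k = (kernel of ∂_k) / (image of ∂_{k+1}):

  H_0: rank C_0 − rank ∂_1 = 6 − 5 = 1, and the invariant factors of ∂_1 are all 1, so H_0 ≅ Z.
  H_1: rank ker ∂_1 − rank ∂_2 = (12 − 5) − 6 = 1, and the invariant factors of ∂_2 are all 1, so H_1 ≅ Z.
  H_2: rank ker ∂_2 − rank ∂_3 = (6 − 6) − 0 = 0, and there is no ∂_3, so H_2 ≅ 0.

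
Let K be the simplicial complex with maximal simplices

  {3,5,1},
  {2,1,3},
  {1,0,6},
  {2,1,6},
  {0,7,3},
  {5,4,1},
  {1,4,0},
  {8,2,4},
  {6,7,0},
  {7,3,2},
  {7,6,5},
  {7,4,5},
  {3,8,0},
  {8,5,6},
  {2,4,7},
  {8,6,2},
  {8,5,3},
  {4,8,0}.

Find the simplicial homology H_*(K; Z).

Order the vertices as 0 < 1 < 2 < 3 < 4 < 5 < 6 < 7 < 8. Listing each simplex with vertices in this order, K has dimension 2 with simplices:

  0-simplices (9): [0], [1], [2], [3], [4], [5], [6], [7], [8]
  1-simplices (27): (27 of them)
  2-simplices (18): [0,1,4], [0,1,6], [0,3,7], [0,3,8], [0,4,8], [0,6,7], [1,2,3], [1,2,6], [1,3,5], [1,4,5], [2,3,7], [2,4,7], [2,4,8], [2,6,8], [3,5,8], [4,5,7], [5,6,7], [5,6,8]

giving chain groups C_0 ≅ Z^9, C_1 ≅ Z^27, C_2 ≅ Z^18.

∂_1: C_1 → C_0 is given by ∂[p,q] = [q] − [p].
The resulting 9×27 matrix has rank 8, and its Smith normal form has invariant factors (1,1,1,1,1,1,1,1).

The boundary map ∂_2: C_2 → C_1 acts by ∂[p,q,r] = [q,r] − [p,r] + [p,q]. For instance
  ∂[2,3,7] = [3,7] − [2,7] + [2,3],
  ∂[2,6,8] = [6,8] − [2,8] + [2,6].
This gives a 27×18 integer matrix of rank 17; reducing to Smith normal form yields diagonal entries (1,1,1,1,1,1,1,1,1,1,1,1,1,1,1,1,1).

Computing H_k = (kernel of ∂_k) / (image of ∂_{k+1}):

  H_0: rank C_0 − rank ∂_1 = 9 − 8 = 1, and the invariant factors of ∂_1 are all 1, so H_0 ≅ Z.
  H_1: rank ker ∂_1 − rank ∂_2 = (27 − 8) − 17 = 2, and the invariant factors of ∂_2 are all 1, so H_1 ≅ Z^2.
  H_2: rank ker ∂_2 − rank ∂_3 = (18 − 17) − 0 = 1, and there is no ∂_3, so H_2 ≅ Z.

H_0 ≅ Z,  H_1 ≅ Z^2,  H_2 ≅ Z.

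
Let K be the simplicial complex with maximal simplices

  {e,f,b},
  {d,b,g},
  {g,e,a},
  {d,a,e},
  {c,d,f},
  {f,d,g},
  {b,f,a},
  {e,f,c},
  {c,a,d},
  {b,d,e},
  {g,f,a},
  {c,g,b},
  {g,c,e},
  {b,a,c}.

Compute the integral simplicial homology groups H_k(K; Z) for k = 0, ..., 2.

H_0 ≅ Z,  H_1 ≅ Z^2,  H_2 ≅ Z.

Order the vertices as a < b < c < d < e < f < g. Listing each simplex with vertices in this order, K has dimension 2 with simplices:

  0-simplices (7): a, b, c, d, e, f, g
  1-simplices (21): ab, ac, ad, ae, af, ag, bc, bd, be, bf, bg, cd, ce, cf, cg, de, df, dg, ef, eg, fg
  2-simplices (14): abc, abf, acd, ade, aeg, afg, bcg, bde, bdg, bef, cdf, cef, ceg, dfg

Hence C_0 ≅ Z^7, C_1 ≅ Z^21, C_2 ≅ Z^14.

The boundary map ∂_1: C_1 → C_0 maps an edge to its endpoints' difference, ∂[p,q] = q − p. For instance
  ∂ef = f − e.
As a 7×21 matrix over Z this has rank 6, with invariant factors (1,1,1,1,1,1).

The boundary map ∂_2: C_2 → C_1 acts by ∂[p,q,r] = [q,r] − [p,r] + [p,q]. For instance
  ∂ade = de − ae + ad,
  ∂bcg = cg − bg + bc.
As a 21×14 matrix over Z this has rank 13, with invariant factors (1,1,1,1,1,1,1,1,1,1,1,1,1).

From H_k ≅ ker(∂_k) / im(∂_{k+1}) we obtain:

  H_0: rank C_0 − rank ∂_1 = 7 − 6 = 1, and the invariant factors of ∂_1 are all 1, so H_0 ≅ Z.
  H_1: rank ker ∂_1 − rank ∂_2 = (21 − 6) − 13 = 2, and the invariant factors of ∂_2 are all 1, so H_1 ≅ Z^2.
  H_2: rank ker ∂_2 − rank ∂_3 = (14 − 13) − 0 = 1, and there is no ∂_3, so H_2 ≅ Z.

(K is a triangulation of the torus T^2.)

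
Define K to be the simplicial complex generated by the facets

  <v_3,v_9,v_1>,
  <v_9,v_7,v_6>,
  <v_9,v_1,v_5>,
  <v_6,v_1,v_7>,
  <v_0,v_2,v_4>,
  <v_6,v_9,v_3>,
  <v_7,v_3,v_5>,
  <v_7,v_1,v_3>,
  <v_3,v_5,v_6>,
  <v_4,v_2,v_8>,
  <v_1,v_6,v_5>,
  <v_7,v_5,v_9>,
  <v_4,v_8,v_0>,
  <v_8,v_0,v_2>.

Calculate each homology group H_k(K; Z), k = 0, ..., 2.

K has 10 vertices, 21 edges, 14 triangles.
rank ∂_0 = 0, rank ∂_1 = 8 ⇒ b_0 = 10 − 0 − 8 = 2; all invariant factors of ∂_1 are 1 so no torsion. So H_0 ≅ Z^2.
rank ∂_1 = 8, rank ∂_2 = 13 ⇒ b_1 = 21 − 8 − 13 = 0; ∂_2 has invariant factor(s) [2] giving torsion. So H_1 ≅ Z/2Z.
rank ∂_2 = 13, rank ∂_3 = 0 ⇒ b_2 = 14 − 13 − 0 = 1. So H_2 ≅ Z.

H_0 ≅ Z^2,  H_1 ≅ Z/2Z,  H_2 ≅ Z.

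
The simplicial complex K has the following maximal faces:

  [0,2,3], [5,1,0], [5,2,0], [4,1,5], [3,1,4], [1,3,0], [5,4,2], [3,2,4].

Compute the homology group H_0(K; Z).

H_0 ≅ Z.

We work with the vertex ordering 0 < 1 < 2 < 3 < 4 < 5. The simplices of K, each written with vertices in increasing order, are:

  0-simplices (6): [0], [1], [2], [3], [4], [5]
  1-simplices (12): [0,1], [0,2], [0,3], [0,5], [1,3], [1,4], [1,5], [2,3], [2,4], [2,5], [3,4], [4,5]
  2-simplices (8): [0,1,3], [0,1,5], [0,2,3], [0,2,5], [1,3,4], [1,4,5], [2,3,4], [2,4,5]

Hence C_0 ≅ Z^6, C_1 ≅ Z^12, C_2 ≅ Z^8.

The boundary map ∂_1: C_1 → C_0 maps an edge to its endpoints' difference, ∂[p,q] = q − p.
The resulting 6×12 matrix has rank 5, and its Smith normal form has invariant factors (1,1,1,1,1).

Boundary ∂_2: C_2 → C_1 sends each 2-simplex [p,q,r] to [q,r] − [p,r] + [p,q]. For instance
  ∂[1,4,5] = [4,5] − [1,5] + [1,4],
  ∂[0,2,3] = [2,3] − [0,3] + [0,2].
The resulting 12×8 matrix has rank 7, and its Smith normal form has invariant factors (1,1,1,1,1,1,1).

From H_k ≅ ker(∂_k) / im(∂_{k+1}) we obtain:

  H_0: rank C_0 − rank ∂_1 = 6 − 5 = 1, and the invariant factors of ∂_1 are all 1, so H_0 ≅ Z.

(K is a triangulation of the 2-sphere S^2.)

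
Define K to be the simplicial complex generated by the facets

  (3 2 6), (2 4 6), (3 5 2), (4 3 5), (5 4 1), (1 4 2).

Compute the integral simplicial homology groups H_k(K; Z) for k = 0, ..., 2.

H_0 = Z,  H_1 = Z,  H_2 = 0.

Take the total order 1 < 2 < 3 < 4 < 5 < 6 on the vertex set. Then K (dimension 2) consists of the simplices:

  0-simplices (6): [1], [2], [3], [4], [5], [6]
  1-simplices (12): [1,2], [1,4], [1,5], [2,3], [2,4], [2,5], [2,6], [3,4], [3,5], [3,6], [4,5], [4,6]
  2-simplices (6): [1,2,4], [1,4,5], [2,3,5], [2,3,6], [2,4,6], [3,4,5]

so the chain groups are C_0 ≅ Z^6, C_1 ≅ Z^12, C_2 ≅ Z^6.

The boundary map ∂_1: C_1 → C_0 sends each edge [p,q] (with p < q) to q − p.
This gives a 6×12 integer matrix of rank 5; reducing to Smith normal form yields diagonal entries (1,1,1,1,1).

Boundary ∂_2: C_2 → C_1 sends each 2-simplex [p,q,r] to [q,r] − [p,r] + [p,q]. For instance
  ∂[2,4,6] = [4,6] − [2,6] + [2,4],
  ∂[3,4,5] = [4,5] − [3,5] + [3,4].
The resulting 12×6 matrix has rank 6, and its Smith normal form has invariant factors (1,1,1,1,1,1).

From H_k ≅ ker(∂_k) / im(∂_{k+1}) we obtain:

  H_0: rank C_0 − rank ∂_1 = 6 − 5 = 1, and the invariant factors of ∂_1 are all 1, so H_0 = Z.
  H_1: rank ker ∂_1 − rank ∂_2 = (12 − 5) − 6 = 1, and the invariant factors of ∂_2 are all 1, so H_1 = Z.
  H_2: rank ker ∂_2 − rank ∂_3 = (6 − 6) − 0 = 0, and there is no ∂_3, so H_2 = 0.

(K is a triangulation of the cylinder S^1 x I.)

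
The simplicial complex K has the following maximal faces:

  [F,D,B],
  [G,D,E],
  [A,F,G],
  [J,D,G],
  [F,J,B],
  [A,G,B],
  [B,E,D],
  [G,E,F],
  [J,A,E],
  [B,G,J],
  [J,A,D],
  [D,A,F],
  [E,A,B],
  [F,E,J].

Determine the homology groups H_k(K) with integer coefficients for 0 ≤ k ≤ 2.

Fix the vertex order A < B < D < E < F < G < J and write every simplex with vertices in increasing order. Then dim K = 2 and the simplices of K are:

  0-simplices (7): A, B, D, E, F, G, J
  1-simplices (21): AB, AD, AE, AF, AG, AJ, BD, BE, BF, BG, BJ, DE, DF, DG, DJ, EF, EG, EJ, FG, FJ, GJ
  2-simplices (14): ABE, ABG, ADF, ADJ, AEJ, AFG, BDE, BDF, BFJ, BGJ, DEG, DGJ, EFG, EFJ

Hence C_0 ≅ Z^7, C_1 ≅ Z^21, C_2 ≅ Z^14.

The boundary map ∂_1: C_1 → C_0 is given by ∂[p,q] = [q] − [p]. For instance
  ∂AE = E − A.
As a 7×21 matrix over Z this has rank 6, with invariant factors (1,1,1,1,1,1).

The boundary map ∂_2: C_2 → C_1 maps a triangle to the signed sum of its edges. For instance
  ∂AFG = FG − AG + AF,
  ∂BDF = DF − BF + BD.
The resulting 21×14 matrix has rank 13, and its Smith normal form has invariant factors (1,1,1,1,1,1,1,1,1,1,1,1,1).

From H_k ≅ ker(∂_k) / im(∂_{k+1}) we obtain:

  H_0: rank C_0 − rank ∂_1 = 7 − 6 = 1, and the invariant factors of ∂_1 are all 1, so H_0 ≅ Z.
  H_1: rank ker ∂_1 − rank ∂_2 = (21 − 6) − 13 = 2, and the invariant factors of ∂_2 are all 1, so H_1 ≅ Z^2.
  H_2: rank ker ∂_2 − rank ∂_3 = (14 − 13) − 0 = 1, and there is no ∂_3, so H_2 ≅ Z.

(K is a triangulation of the torus T^2.)

H_0 = Z,  H_1 = Z^2,  H_2 = Z.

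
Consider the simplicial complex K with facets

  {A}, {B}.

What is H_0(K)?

We work with the vertex ordering A < B. The simplices of K, each written with vertices in increasing order, are:

  0-simplices (2): A, B

Hence C_0 ≅ Z^2.

Reading off H_k = ker ∂_k / im ∂_{k+1}:

  H_0: rank C_0 − rank ∂_1 = 2 − 0 = 2, and there is no ∂_1, so H_0 ≅ Z^2.

(K is a triangulation of a set of 2 points.)

H_0 = Z^2.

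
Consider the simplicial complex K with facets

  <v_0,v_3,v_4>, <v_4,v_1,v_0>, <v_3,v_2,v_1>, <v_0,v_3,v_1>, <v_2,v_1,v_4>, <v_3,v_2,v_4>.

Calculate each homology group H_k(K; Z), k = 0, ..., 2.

H_0 ≅ Z,  H_1 = 0,  H_2 ≅ Z.

Fix the vertex order v_0 < v_1 < v_2 < v_3 < v_4 and write every simplex with vertices in increasing order. Then dim K = 2 and the simplices of K are:

  0-simplices (5): [v_0], [v_1], [v_2], [v_3], [v_4]
  1-simplices (9): [v_0,v_1], [v_0,v_3], [v_0,v_4], [v_1,v_2], [v_1,v_3], [v_1,v_4], [v_2,v_3], [v_2,v_4], [v_3,v_4]
  2-simplices (6): [v_0,v_1,v_3], [v_0,v_1,v_4], [v_0,v_3,v_4], [v_1,v_2,v_3], [v_1,v_2,v_4], [v_2,v_3,v_4]

so the chain groups are C_0 ≅ Z^5, C_1 ≅ Z^9, C_2 ≅ Z^6.

∂_1: C_1 → C_0 is given by ∂[p,q] = [q] − [p].
As a 5×9 matrix over Z this has rank 4, with invariant factors (1,1,1,1).

∂_2: C_2 → C_1 acts by ∂[p,q,r] = [q,r] − [p,r] + [p,q]. For instance
  ∂[v_2,v_3,v_4] = [v_3,v_4] − [v_2,v_4] + [v_2,v_3],
  ∂[v_0,v_1,v_4] = [v_1,v_4] − [v_0,v_4] + [v_0,v_1].
As a 9×6 matrix over Z this has rank 5, with invariant factors (1,1,1,1,1).

Reading off H_k = ker ∂_k / im ∂_{k+1}:

  H_0: rank C_0 − rank ∂_1 = 5 − 4 = 1, and the invariant factors of ∂_1 are all 1, so H_0 = Z.
  H_1: rank ker ∂_1 − rank ∂_2 = (9 − 4) − 5 = 0, and the invariant factors of ∂_2 are all 1, so H_1 = 0.
  H_2: rank ker ∂_2 − rank ∂_3 = (6 − 5) − 0 = 1, and there is no ∂_3, so H_2 = Z.

(K is a triangulation of the 2-sphere S^2.)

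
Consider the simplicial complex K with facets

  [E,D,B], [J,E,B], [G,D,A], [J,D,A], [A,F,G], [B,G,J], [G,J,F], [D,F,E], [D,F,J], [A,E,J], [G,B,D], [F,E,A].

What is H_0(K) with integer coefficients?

K has 7 vertices, 18 edges, 12 triangles.
rank ∂_0 = 0, rank ∂_1 = 6 ⇒ b_0 = 7 − 0 − 6 = 1; all invariant factors of ∂_1 are 1 so no torsion. So H_0 = Z.

H_0 ≅ Z.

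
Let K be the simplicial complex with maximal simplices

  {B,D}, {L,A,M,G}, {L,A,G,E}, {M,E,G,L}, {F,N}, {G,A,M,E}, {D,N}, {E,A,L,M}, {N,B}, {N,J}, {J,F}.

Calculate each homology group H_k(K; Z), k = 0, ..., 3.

H_0 = Z^2,  H_1 = Z^2,  H_2 = 0,  H_3 = Z.

Fix the vertex order A < B < D < E < F < G < J < L < M < N and write every simplex with vertices in increasing order. Then dim K = 3 and the simplices of K are:

  0-simplices (10): A, B, D, E, F, G, J, L, M, N
  1-simplices (16): AE, AG, AL, AM, BD, BN, DN, EG, EL, EM, FJ, FN, GL, GM, JN, LM
  2-simplices (10): AEG, AEL, AEM, AGL, AGM, ALM, EGL, EGM, ELM, GLM
  3-simplices (5): AEGL, AEGM, AELM, AGLM, EGLM

Hence C_0 ≅ Z^10, C_1 ≅ Z^16, C_2 ≅ Z^10, C_3 ≅ Z^5.

The boundary map ∂_1: C_1 → C_0 maps an edge to its endpoints' difference, ∂[p,q] = q − p. For instance
  ∂EM = M − E.
The 10×16 boundary matrix has rank 8 and Smith normal form diag(1,1,1,1,1,1,1,1).

Boundary ∂_2: C_2 → C_1 acts by ∂[p,q,r] = [q,r] − [p,r] + [p,q]. For instance
  ∂EGM = GM − EM + EG,
  ∂AEL = EL − AL + AE.
As a 16×10 matrix over Z this has rank 6, with invariant factors (1,1,1,1,1,1).

∂_3: C_3 → C_2 sends each 3-simplex σ to the alternating sum Σ_i (−1)^i (σ with its i-th vertex removed). For instance
  ∂AGLM = GLM − ALM + AGM − AGL,
  ∂AEGL = EGL − AGL + AEL − AEG.
The resulting 10×5 matrix has rank 4, and its Smith normal form has invariant factors (1,1,1,1).

Reading off H_k = ker ∂_k / im ∂_{k+1}:

  H_0: rank C_0 − rank ∂_1 = 10 − 8 = 2, and the invariant factors of ∂_1 are all 1, so H_0 ≅ Z^2.
  H_1: rank ker ∂_1 − rank ∂_2 = (16 − 8) − 6 = 2, and the invariant factors of ∂_2 are all 1, so H_1 ≅ Z^2.
  H_2: rank ker ∂_2 − rank ∂_3 = (10 − 6) − 4 = 0, and the invariant factors of ∂_3 are all 1, so H_2 ≅ 0.
  H_3: rank ker ∂_3 − rank ∂_4 = (5 − 4) − 0 = 1, and there is no ∂_4, so H_3 ≅ Z.

(K is a triangulation of the disjoint union of a wedge of 2 circles and the 3-sphere S^3.)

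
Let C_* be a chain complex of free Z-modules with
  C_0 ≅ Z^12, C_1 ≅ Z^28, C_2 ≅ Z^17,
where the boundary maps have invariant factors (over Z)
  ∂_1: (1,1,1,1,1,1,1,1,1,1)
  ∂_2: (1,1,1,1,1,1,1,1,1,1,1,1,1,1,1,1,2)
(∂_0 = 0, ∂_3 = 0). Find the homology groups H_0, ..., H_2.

H_0: b_0 = 12 − 0 − 10 = 2; torsion from ∂_1 factors > 1: none. So H_0 ≅ Z^2.
H_1: b_1 = 28 − 10 − 17 = 1; torsion from ∂_2 factors > 1: [2]. So H_1 ≅ Z × Z/2.
H_2: b_2 = 17 − 17 − 0 = 0; torsion from ∂_3 factors > 1: none. So H_2 ≅ 0.

H_0 ≅ Z^2,  H_1 ≅ Z × Z/2,  H_2 = 0.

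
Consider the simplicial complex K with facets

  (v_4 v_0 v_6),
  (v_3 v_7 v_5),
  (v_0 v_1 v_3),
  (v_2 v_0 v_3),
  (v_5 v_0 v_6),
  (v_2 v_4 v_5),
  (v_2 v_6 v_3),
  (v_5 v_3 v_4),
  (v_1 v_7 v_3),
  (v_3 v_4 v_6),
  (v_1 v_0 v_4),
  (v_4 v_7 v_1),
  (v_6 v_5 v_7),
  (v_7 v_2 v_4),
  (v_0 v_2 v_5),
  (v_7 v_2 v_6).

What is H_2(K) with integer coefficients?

Order the vertices as v_0 < v_1 < v_2 < v_3 < v_4 < v_5 < v_6 < v_7. Listing each simplex with vertices in this order, K has dimension 2 with simplices:

  0-simplices (8): [v_0], [v_1], [v_2], [v_3], [v_4], [v_5], [v_6], [v_7]
  1-simplices (24): (24 of them)
  2-simplices (16): (16 of them)

so the chain groups are C_0 ≅ Z^8, C_1 ≅ Z^24, C_2 ≅ Z^16.

∂_1: C_1 → C_0 maps an edge to its endpoints' difference, ∂[p,q] = q − p. For instance
  ∂[v_6,v_7] = [v_7] − [v_6].
As a 8×24 matrix over Z this has rank 7, with invariant factors (1,1,1,1,1,1,1).

The boundary map ∂_2: C_2 → C_1 sends each 2-simplex [p,q,r] to [q,r] − [p,r] + [p,q]. For instance
  ∂[v_5,v_6,v_7] = [v_6,v_7] − [v_5,v_7] + [v_5,v_6],
  ∂[v_0,v_2,v_3] = [v_2,v_3] − [v_0,v_3] + [v_0,v_2].
As a 24×16 matrix over Z this has rank 15, with invariant factors (1,1,1,1,1,1,1,1,1,1,1,1,1,1,1).

Now H_k = ker ∂_k / im ∂_{k+1}, so:

  H_2: rank ker ∂_2 − rank ∂_3 = (16 − 15) − 0 = 1, and there is no ∂_3, so H_2 ≅ Z.

H_2 = Z.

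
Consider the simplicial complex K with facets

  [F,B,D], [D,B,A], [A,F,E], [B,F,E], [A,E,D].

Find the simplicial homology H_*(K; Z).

H_0 = Z,  H_1 = Z,  H_2 = 0.

Order the vertices as A < B < D < E < F. Listing each simplex with vertices in this order, K has dimension 2 with simplices:

  0-simplices (5): A, B, D, E, F
  1-simplices (10): AB, AD, AE, AF, BD, BE, BF, DE, DF, EF
  2-simplices (5): ABD, ADE, AEF, BDF, BEF

giving chain groups C_0 ≅ Z^5, C_1 ≅ Z^10, C_2 ≅ Z^5.

The boundary map ∂_1: C_1 → C_0 is given by ∂[p,q] = [q] − [p]. For instance
  ∂DF = F − D.
As a 5×10 matrix over Z this has rank 4, with invariant factors (1,1,1,1).

The boundary map ∂_2: C_2 → C_1 maps a triangle to the signed sum of its edges. For instance
  ∂AEF = EF − AF + AE,
  ∂BEF = EF − BF + BE.
As a 10×5 matrix over Z this has rank 5, with invariant factors (1,1,1,1,1).

From H_k ≅ ker(∂_k) / im(∂_{k+1}) we obtain:

  H_0: rank C_0 − rank ∂_1 = 5 − 4 = 1, and the invariant factors of ∂_1 are all 1, so H_0 ≅ Z.
  H_1: rank ker ∂_1 − rank ∂_2 = (10 − 4) − 5 = 1, and the invariant factors of ∂_2 are all 1, so H_1 ≅ Z.
  H_2: rank ker ∂_2 − rank ∂_3 = (5 − 5) − 0 = 0, and there is no ∂_3, so H_2 ≅ 0.

(K is a triangulation of the Möbius band.)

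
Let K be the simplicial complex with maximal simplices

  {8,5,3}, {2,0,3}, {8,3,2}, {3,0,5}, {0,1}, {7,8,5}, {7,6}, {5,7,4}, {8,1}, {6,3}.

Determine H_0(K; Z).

Fix the vertex order 0 < 1 < 2 < 3 < 4 < 5 < 6 < 7 < 8 and write every simplex with vertices in increasing order. Then dim K = 2 and the simplices of K are:

  0-simplices (9): [0], [1], [2], [3], [4], [5], [6], [7], [8]
  1-simplices (16): [0,1], [0,2], [0,3], [0,5], [1,8], [2,3], [2,8], [3,5], [3,6], [3,8], [4,5], [4,7], [5,7], [5,8], [6,7], [7,8]
  2-simplices (6): [0,2,3], [0,3,5], [2,3,8], [3,5,8], [4,5,7], [5,7,8]

Hence C_0 ≅ Z^9, C_1 ≅ Z^16, C_2 ≅ Z^6.

The boundary map ∂_1: C_1 → C_0 is given by ∂[p,q] = [q] − [p]. For instance
  ∂[6,7] = [7] − [6].
The 9×16 boundary matrix has rank 8 and Smith normal form diag(1,1,1,1,1,1,1,1).

Boundary ∂_2: C_2 → C_1 maps a triangle to the signed sum of its edges. For instance
  ∂[0,2,3] = [2,3] − [0,3] + [0,2],
  ∂[2,3,8] = [3,8] − [2,8] + [2,3].
The resulting 16×6 matrix has rank 6, and its Smith normal form has invariant factors (1,1,1,1,1,1).

Computing H_k = (kernel of ∂_k) / (image of ∂_{k+1}):

  H_0: rank C_0 − rank ∂_1 = 9 − 8 = 1, and the invariant factors of ∂_1 are all 1, so H_0 = Z.

H_0 ≅ Z.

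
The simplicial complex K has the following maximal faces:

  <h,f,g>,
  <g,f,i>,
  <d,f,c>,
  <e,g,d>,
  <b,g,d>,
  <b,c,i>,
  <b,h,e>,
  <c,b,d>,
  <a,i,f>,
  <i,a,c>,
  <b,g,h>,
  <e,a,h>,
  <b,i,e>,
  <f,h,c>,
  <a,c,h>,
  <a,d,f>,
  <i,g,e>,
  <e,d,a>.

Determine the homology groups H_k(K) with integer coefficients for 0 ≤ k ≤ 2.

H_0 ≅ Z,  H_1 ≅ Z ⊕ Z/2,  H_2 = 0.

We work with the vertex ordering a < b < c < d < e < f < g < h < i. The simplices of K, each written with vertices in increasing order, are:

  0-simplices (9): a, b, c, d, e, f, g, h, i
  1-simplices (27): ac, ad, ae, af, ah, ai, bc, bd, be, bg, bh, bi, cd, cf, ch, ci, de, df, dg, eg, eh, ei, fg, fh, fi, gh, gi
  2-simplices (18): ach, aci, ade, adf, aeh, afi, bcd, bci, bdg, beh, bei, bgh, cdf, cfh, deg, egi, fgh, fgi

so the chain groups are C_0 ≅ Z^9, C_1 ≅ Z^27, C_2 ≅ Z^18.

∂_1: C_1 → C_0 is given by ∂[p,q] = [q] − [p]. For instance
  ∂bd = d − b.
The 9×27 boundary matrix has rank 8 and Smith normal form diag(1,1,1,1,1,1,1,1).

∂_2: C_2 → C_1 sends each 2-simplex [p,q,r] to [q,r] − [p,r] + [p,q]. For instance
  ∂fgi = gi − fi + fg,
  ∂ade = de − ae + ad.
The 27×18 boundary matrix has rank 18 and Smith normal form diag(1,1,1,1,1,1,1,1,1,1,1,1,1,1,1,1,1,2).

Reading off H_k = ker ∂_k / im ∂_{k+1}:

  H_0: rank C_0 − rank ∂_1 = 9 − 8 = 1, and the invariant factors of ∂_1 are all 1, so H_0 = Z.
  H_1: rank ker ∂_1 − rank ∂_2 = (27 − 8) − 18 = 1, and ∂_2 has invariant factor 2 > 1, so H_1 = Z ⊕ Z/2.
  H_2: rank ker ∂_2 − rank ∂_3 = (18 − 18) − 0 = 0, and there is no ∂_3, so H_2 = 0.

(K is a triangulation of the Klein bottle.)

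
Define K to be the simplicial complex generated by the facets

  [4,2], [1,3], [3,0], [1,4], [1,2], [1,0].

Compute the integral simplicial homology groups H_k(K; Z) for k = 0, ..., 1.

H_0 ≅ Z,  H_1 ≅ Z^2.

Fix the vertex order 0 < 1 < 2 < 3 < 4 and write every simplex with vertices in increasing order. Then dim K = 1 and the simplices of K are:

  0-simplices (5): [0], [1], [2], [3], [4]
  1-simplices (6): [0,1], [0,3], [1,2], [1,3], [1,4], [2,4]

giving chain groups C_0 ≅ Z^5, C_1 ≅ Z^6.

Boundary ∂_1: C_1 → C_0 maps an edge to its endpoints' difference, ∂[p,q] = q − p. For instance
  ∂[0,1] = [1] − [0].
This gives a 5×6 integer matrix of rank 4; reducing to Smith normal form yields diagonal entries (1,1,1,1).

Now H_k = ker ∂_k / im ∂_{k+1}, so:

  H_0: rank C_0 − rank ∂_1 = 5 − 4 = 1, and the invariant factors of ∂_1 are all 1, so H_0 ≅ Z.
  H_1: rank ker ∂_1 − rank ∂_2 = (6 − 4) − 0 = 2, and there is no ∂_2, so H_1 ≅ Z^2.

(K is a triangulation of a wedge of 2 circles.)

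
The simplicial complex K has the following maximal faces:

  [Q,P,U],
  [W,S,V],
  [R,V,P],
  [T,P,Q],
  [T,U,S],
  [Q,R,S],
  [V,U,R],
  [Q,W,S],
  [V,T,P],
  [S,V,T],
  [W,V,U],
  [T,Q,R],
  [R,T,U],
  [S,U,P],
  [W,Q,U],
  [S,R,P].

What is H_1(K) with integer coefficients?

H_1 = Z^2.

Order the vertices as P < Q < R < S < T < U < V < W. Listing each simplex with vertices in this order, K has dimension 2 with simplices:

  0-simplices (8): P, Q, R, S, T, U, V, W
  1-simplices (24): PQ, PR, PS, PT, PU, PV, QR, QS, QT, QU, QW, RS, RT, RU, RV, ST, SU, SV, SW, TU, TV, UV, UW, VW
  2-simplices (16): PQT, PQU, PRS, PRV, PSU, PTV, QRS, QRT, QSW, QUW, RTU, RUV, STU, STV, SVW, UVW

giving chain groups C_0 ≅ Z^8, C_1 ≅ Z^24, C_2 ≅ Z^16.

The boundary map ∂_1: C_1 → C_0 maps an edge to its endpoints' difference, ∂[p,q] = q − p.
The resulting 8×24 matrix has rank 7, and its Smith normal form has invariant factors (1,1,1,1,1,1,1).

The boundary map ∂_2: C_2 → C_1 maps a triangle to the signed sum of its edges. For instance
  ∂STU = TU − SU + ST,
  ∂QRT = RT − QT + QR.
This gives a 24×16 integer matrix of rank 15; reducing to Smith normal form yields diagonal entries (1,1,1,1,1,1,1,1,1,1,1,1,1,1,1).

Computing H_k = (kernel of ∂_k) / (image of ∂_{k+1}):

  H_1: rank ker ∂_1 − rank ∂_2 = (24 − 7) − 15 = 2, and the invariant factors of ∂_2 are all 1, so H_1 = Z^2.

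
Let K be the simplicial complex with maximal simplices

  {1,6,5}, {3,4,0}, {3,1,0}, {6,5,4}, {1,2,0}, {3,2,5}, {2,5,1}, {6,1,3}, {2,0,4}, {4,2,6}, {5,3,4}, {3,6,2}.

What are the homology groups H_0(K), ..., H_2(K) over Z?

Fix the vertex order 0 < 1 < 2 < 3 < 4 < 5 < 6 and write every simplex with vertices in increasing order. Then dim K = 2 and the simplices of K are:

  0-simplices (7): [0], [1], [2], [3], [4], [5], [6]
  1-simplices (18): [0,1], [0,2], [0,3], [0,4], [1,2], [1,3], [1,5], [1,6], [2,3], [2,4], [2,5], [2,6], [3,4], [3,5], [3,6], [4,5], [4,6], [5,6]
  2-simplices (12): [0,1,2], [0,1,3], [0,2,4], [0,3,4], [1,2,5], [1,3,6], [1,5,6], [2,3,5], [2,3,6], [2,4,6], [3,4,5], [4,5,6]

so the chain groups are C_0 ≅ Z^7, C_1 ≅ Z^18, C_2 ≅ Z^12.

The boundary map ∂_1: C_1 → C_0 is given by ∂[p,q] = [q] − [p]. For instance
  ∂[0,2] = [2] − [0].
The resulting 7×18 matrix has rank 6, and its Smith normal form has invariant factors (1,1,1,1,1,1).

The boundary map ∂_2: C_2 → C_1 sends each 2-simplex [p,q,r] to [q,r] − [p,r] + [p,q]. For instance
  ∂[0,1,3] = [1,3] − [0,3] + [0,1],
  ∂[0,3,4] = [3,4] − [0,4] + [0,3].
The resulting 18×12 matrix has rank 12, and its Smith normal form has invariant factors (1,1,1,1,1,1,1,1,1,1,1,2).

Computing H_k = (kernel of ∂_k) / (image of ∂_{k+1}):

  H_0: rank C_0 − rank ∂_1 = 7 − 6 = 1, and the invariant factors of ∂_1 are all 1, so H_0 = Z.
  H_1: rank ker ∂_1 − rank ∂_2 = (18 − 6) − 12 = 0, and ∂_2 has invariant factor 2 > 1, so H_1 = Z/2Z.
  H_2: rank ker ∂_2 − rank ∂_3 = (12 − 12) − 0 = 0, and there is no ∂_3, so H_2 = 0.

As a check, the Euler characteristic is 7 − 18 + 12 = 1, which agrees with 1 − 0 + 0 = 1.

H_0 = Z,  H_1 = Z/2Z,  H_2 = 0.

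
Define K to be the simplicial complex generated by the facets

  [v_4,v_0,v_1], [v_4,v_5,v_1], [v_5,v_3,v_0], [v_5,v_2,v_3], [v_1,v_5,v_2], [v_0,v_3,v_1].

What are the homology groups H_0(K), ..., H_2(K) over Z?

Take the total order v_0 < v_1 < v_2 < v_3 < v_4 < v_5 on the vertex set. Then K (dimension 2) consists of the simplices:

  0-simplices (6): [v_0], [v_1], [v_2], [v_3], [v_4], [v_5]
  1-simplices (12): [v_0,v_1], [v_0,v_3], [v_0,v_4], [v_0,v_5], [v_1,v_2], [v_1,v_3], [v_1,v_4], [v_1,v_5], [v_2,v_3], [v_2,v_5], [v_3,v_5], [v_4,v_5]
  2-simplices (6): [v_0,v_1,v_3], [v_0,v_1,v_4], [v_0,v_3,v_5], [v_1,v_2,v_5], [v_1,v_4,v_5], [v_2,v_3,v_5]

giving chain groups C_0 ≅ Z^6, C_1 ≅ Z^12, C_2 ≅ Z^6.

∂_1: C_1 → C_0 sends each edge [p,q] (with p < q) to q − p. For instance
  ∂[v_3,v_5] = [v_5] − [v_3].
The resulting 6×12 matrix has rank 5, and its Smith normal form has invariant factors (1,1,1,1,1).

The boundary map ∂_2: C_2 → C_1 maps a triangle to the signed sum of its edges. For instance
  ∂[v_0,v_1,v_4] = [v_1,v_4] − [v_0,v_4] + [v_0,v_1],
  ∂[v_2,v_3,v_5] = [v_3,v_5] − [v_2,v_5] + [v_2,v_3].
As a 12×6 matrix over Z this has rank 6, with invariant factors (1,1,1,1,1,1).

Now H_k = ker ∂_k / im ∂_{k+1}, so:

  H_0: rank C_0 − rank ∂_1 = 6 − 5 = 1, and the invariant factors of ∂_1 are all 1, so H_0 ≅ Z.
  H_1: rank ker ∂_1 − rank ∂_2 = (12 − 5) − 6 = 1, and the invariant factors of ∂_2 are all 1, so H_1 ≅ Z.
  H_2: rank ker ∂_2 − rank ∂_3 = (6 − 6) − 0 = 0, and there is no ∂_3, so H_2 ≅ 0.

H_0 = Z,  H_1 = Z,  H_2 = 0.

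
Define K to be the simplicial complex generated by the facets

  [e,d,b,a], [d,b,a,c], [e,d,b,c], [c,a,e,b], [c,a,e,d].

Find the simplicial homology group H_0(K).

H_0 ≅ Z.

Take the total order a < b < c < d < e on the vertex set. Then K (dimension 3) consists of the simplices:

  0-simplices (5): a, b, c, d, e
  1-simplices (10): ab, ac, ad, ae, bc, bd, be, cd, ce, de
  2-simplices (10): abc, abd, abe, acd, ace, ade, bcd, bce, bde, cde
  3-simplices (5): abcd, abce, abde, acde, bcde

Hence C_0 ≅ Z^5, C_1 ≅ Z^10, C_2 ≅ Z^10, C_3 ≅ Z^5.

The boundary map ∂_1: C_1 → C_0 maps an edge to its endpoints' difference, ∂[p,q] = q − p. For instance
  ∂ce = e − c.
As a 5×10 matrix over Z this has rank 4, with invariant factors (1,1,1,1).

The boundary map ∂_2: C_2 → C_1 acts by ∂[p,q,r] = [q,r] − [p,r] + [p,q]. For instance
  ∂bcd = cd − bd + bc,
  ∂bde = de − be + bd.
This gives a 10×10 integer matrix of rank 6; reducing to Smith normal form yields diagonal entries (1,1,1,1,1,1).

Boundary ∂_3: C_3 → C_2 sends each 3-simplex σ to the alternating sum Σ_i (−1)^i (σ with its i-th vertex removed). For instance
  ∂bcde = cde − bde + bce − bcd,
  ∂abde = bde − ade + abe − abd.
The resulting 10×5 matrix has rank 4, and its Smith normal form has invariant factors (1,1,1,1).

Reading off H_k = ker ∂_k / im ∂_{k+1}:

  H_0: rank C_0 − rank ∂_1 = 5 − 4 = 1, and the invariant factors of ∂_1 are all 1, so H_0 ≅ Z.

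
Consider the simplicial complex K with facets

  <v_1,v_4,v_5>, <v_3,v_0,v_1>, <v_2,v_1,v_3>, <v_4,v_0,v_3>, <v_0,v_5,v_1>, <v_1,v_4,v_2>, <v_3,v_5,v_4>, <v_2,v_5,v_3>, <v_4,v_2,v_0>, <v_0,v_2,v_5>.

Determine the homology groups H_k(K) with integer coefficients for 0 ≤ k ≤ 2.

H_0 = Z,  H_1 = Z/2Z,  H_2 = 0.

Order the vertices as v_0 < v_1 < v_2 < v_3 < v_4 < v_5. Listing each simplex with vertices in this order, K has dimension 2 with simplices:

  0-simplices (6): [v_0], [v_1], [v_2], [v_3], [v_4], [v_5]
  1-simplices (15): (15 of them)
  2-simplices (10): [v_0,v_1,v_3], [v_0,v_1,v_5], [v_0,v_2,v_4], [v_0,v_2,v_5], [v_0,v_3,v_4], [v_1,v_2,v_3], [v_1,v_2,v_4], [v_1,v_4,v_5], [v_2,v_3,v_5], [v_3,v_4,v_5]

giving chain groups C_0 ≅ Z^6, C_1 ≅ Z^15, C_2 ≅ Z^10.

Boundary ∂_1: C_1 → C_0 sends each edge [p,q] (with p < q) to q − p.
The resulting 6×15 matrix has rank 5, and its Smith normal form has invariant factors (1,1,1,1,1).

Boundary ∂_2: C_2 → C_1 acts by ∂[p,q,r] = [q,r] − [p,r] + [p,q]. For instance
  ∂[v_0,v_2,v_5] = [v_2,v_5] − [v_0,v_5] + [v_0,v_2],
  ∂[v_1,v_2,v_3] = [v_2,v_3] − [v_1,v_3] + [v_1,v_2].
This gives a 15×10 integer matrix of rank 10; reducing to Smith normal form yields diagonal entries (1,1,1,1,1,1,1,1,1,2).

Reading off H_k = ker ∂_k / im ∂_{k+1}:

  H_0: rank C_0 − rank ∂_1 = 6 − 5 = 1, and the invariant factors of ∂_1 are all 1, so H_0 = Z.
  H_1: rank ker ∂_1 − rank ∂_2 = (15 − 5) − 10 = 0, and ∂_2 has invariant factor 2 > 1, so H_1 = Z/2Z.
  H_2: rank ker ∂_2 − rank ∂_3 = (10 − 10) − 0 = 0, and there is no ∂_3, so H_2 = 0.

(K is a triangulation of the real projective plane RP^2.)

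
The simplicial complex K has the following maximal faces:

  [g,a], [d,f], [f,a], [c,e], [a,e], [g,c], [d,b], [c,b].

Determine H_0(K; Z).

H_0 = Z.

We work with the vertex ordering a < b < c < d < e < f < g. The simplices of K, each written with vertices in increasing order, are:

  0-simplices (7): a, b, c, d, e, f, g
  1-simplices (8): ae, af, ag, bc, bd, ce, cg, df

so the chain groups are C_0 ≅ Z^7, C_1 ≅ Z^8.

∂_1: C_1 → C_0 is given by ∂[p,q] = [q] − [p]. For instance
  ∂af = f − a.
The resulting 7×8 matrix has rank 6, and its Smith normal form has invariant factors (1,1,1,1,1,1).

Reading off H_k = ker ∂_k / im ∂_{k+1}:

  H_0: rank C_0 − rank ∂_1 = 7 − 6 = 1, and the invariant factors of ∂_1 are all 1, so H_0 = Z.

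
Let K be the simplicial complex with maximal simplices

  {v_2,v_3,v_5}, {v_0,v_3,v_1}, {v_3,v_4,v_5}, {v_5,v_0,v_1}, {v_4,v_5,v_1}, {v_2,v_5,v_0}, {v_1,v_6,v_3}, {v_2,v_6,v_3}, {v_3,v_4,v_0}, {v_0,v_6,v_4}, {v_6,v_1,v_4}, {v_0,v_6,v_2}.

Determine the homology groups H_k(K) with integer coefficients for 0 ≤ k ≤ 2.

Take the total order v_0 < v_1 < v_2 < v_3 < v_4 < v_5 < v_6 on the vertex set. Then K (dimension 2) consists of the simplices:

  0-simplices (7): [v_0], [v_1], [v_2], [v_3], [v_4], [v_5], [v_6]
  1-simplices (18): (18 of them)
  2-simplices (12): (12 of them)

so the chain groups are C_0 ≅ Z^7, C_1 ≅ Z^18, C_2 ≅ Z^12.

The boundary map ∂_1: C_1 → C_0 is given by ∂[p,q] = [q] − [p].
This gives a 7×18 integer matrix of rank 6; reducing to Smith normal form yields diagonal entries (1,1,1,1,1,1).

∂_2: C_2 → C_1 maps a triangle to the signed sum of its edges. For instance
  ∂[v_0,v_2,v_6] = [v_2,v_6] − [v_0,v_6] + [v_0,v_2],
  ∂[v_0,v_1,v_5] = [v_1,v_5] − [v_0,v_5] + [v_0,v_1].
The resulting 18×12 matrix has rank 12, and its Smith normal form has invariant factors (1,1,1,1,1,1,1,1,1,1,1,2).

From H_k ≅ ker(∂_k) / im(∂_{k+1}) we obtain:

  H_0: rank C_0 − rank ∂_1 = 7 − 6 = 1, and the invariant factors of ∂_1 are all 1, so H_0 = Z.
  H_1: rank ker ∂_1 − rank ∂_2 = (18 − 6) − 12 = 0, and ∂_2 has invariant factor 2 > 1, so H_1 = Z_2.
  H_2: rank ker ∂_2 − rank ∂_3 = (12 − 12) − 0 = 0, and there is no ∂_3, so H_2 = 0.

H_0 = Z,  H_1 = Z_2,  H_2 = 0.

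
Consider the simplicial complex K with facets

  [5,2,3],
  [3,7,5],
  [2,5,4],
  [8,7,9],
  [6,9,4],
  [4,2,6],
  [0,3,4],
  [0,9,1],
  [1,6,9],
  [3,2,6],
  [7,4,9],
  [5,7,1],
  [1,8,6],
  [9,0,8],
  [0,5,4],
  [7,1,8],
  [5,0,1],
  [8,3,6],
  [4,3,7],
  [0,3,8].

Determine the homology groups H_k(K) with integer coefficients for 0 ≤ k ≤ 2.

Fix the vertex order 0 < 1 < 2 < 3 < 4 < 5 < 6 < 7 < 8 < 9 and write every simplex with vertices in increasing order. Then dim K = 2 and the simplices of K are:

  0-simplices (10): [0], [1], [2], [3], [4], [5], [6], [7], [8], [9]
  1-simplices (30): (30 of them)
  2-simplices (20): (20 of them)

Hence C_0 ≅ Z^10, C_1 ≅ Z^30, C_2 ≅ Z^20.

∂_1: C_1 → C_0 sends each edge [p,q] (with p < q) to q − p.
As a 10×30 matrix over Z this has rank 9, with invariant factors (1,1,1,1,1,1,1,1,1).

Boundary ∂_2: C_2 → C_1 acts by ∂[p,q,r] = [q,r] − [p,r] + [p,q]. For instance
  ∂[0,3,8] = [3,8] − [0,8] + [0,3],
  ∂[4,7,9] = [7,9] − [4,9] + [4,7].
As a 30×20 matrix over Z this has rank 20, with invariant factors (1,1,1,1,1,1,1,1,1,1,1,1,1,1,1,1,1,1,1,2).

Now H_k = ker ∂_k / im ∂_{k+1}, so:

  H_0: rank C_0 − rank ∂_1 = 10 − 9 = 1, and the invariant factors of ∂_1 are all 1, so H_0 = Z.
  H_1: rank ker ∂_1 − rank ∂_2 = (30 − 9) − 20 = 1, and ∂_2 has invariant factor 2 > 1, so H_1 = Z ⊕ Z_2.
  H_2: rank ker ∂_2 − rank ∂_3 = (20 − 20) − 0 = 0, and there is no ∂_3, so H_2 = 0.

As a check, the Euler characteristic is 10 − 30 + 20 = 0, which agrees with 1 − 1 + 0 = 0.

H_0 ≅ Z,  H_1 ≅ Z ⊕ Z_2,  H_2 = 0.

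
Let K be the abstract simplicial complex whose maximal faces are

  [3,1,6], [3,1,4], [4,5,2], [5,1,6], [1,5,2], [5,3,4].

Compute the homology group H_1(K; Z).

We work with the vertex ordering 1 < 2 < 3 < 4 < 5 < 6. The simplices of K, each written with vertices in increasing order, are:

  0-simplices (6): [1], [2], [3], [4], [5], [6]
  1-simplices (12): [1,2], [1,3], [1,4], [1,5], [1,6], [2,4], [2,5], [3,4], [3,5], [3,6], [4,5], [5,6]
  2-simplices (6): [1,2,5], [1,3,4], [1,3,6], [1,5,6], [2,4,5], [3,4,5]

giving chain groups C_0 ≅ Z^6, C_1 ≅ Z^12, C_2 ≅ Z^6.

Boundary ∂_1: C_1 → C_0 sends each edge [p,q] (with p < q) to q − p.
As a 6×12 matrix over Z this has rank 5, with invariant factors (1,1,1,1,1).

The boundary map ∂_2: C_2 → C_1 sends each 2-simplex [p,q,r] to [q,r] − [p,r] + [p,q]. For instance
  ∂[1,3,6] = [3,6] − [1,6] + [1,3],
  ∂[1,5,6] = [5,6] − [1,6] + [1,5].
The 12×6 boundary matrix has rank 6 and Smith normal form diag(1,1,1,1,1,1).

Reading off H_k = ker ∂_k / im ∂_{k+1}:

  H_1: rank ker ∂_1 − rank ∂_2 = (12 − 5) − 6 = 1, and the invariant factors of ∂_2 are all 1, so H_1 = Z.

H_1 ≅ Z.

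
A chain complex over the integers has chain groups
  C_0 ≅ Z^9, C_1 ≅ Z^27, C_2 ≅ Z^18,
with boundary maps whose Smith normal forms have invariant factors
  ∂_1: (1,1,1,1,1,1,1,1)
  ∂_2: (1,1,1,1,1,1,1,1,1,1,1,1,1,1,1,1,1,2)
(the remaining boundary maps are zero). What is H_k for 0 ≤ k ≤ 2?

H_0: b_0 = 9 − 0 − 8 = 1; torsion from ∂_1 factors > 1: none. So H_0 = Z.
H_1: b_1 = 27 − 8 − 18 = 1; torsion from ∂_2 factors > 1: [2]. So H_1 = Z ⊕ Z/2Z.
H_2: b_2 = 18 − 18 − 0 = 0; torsion from ∂_3 factors > 1: none. So H_2 = 0.

H_0 = Z,  H_1 = Z ⊕ Z/2Z,  H_2 = 0.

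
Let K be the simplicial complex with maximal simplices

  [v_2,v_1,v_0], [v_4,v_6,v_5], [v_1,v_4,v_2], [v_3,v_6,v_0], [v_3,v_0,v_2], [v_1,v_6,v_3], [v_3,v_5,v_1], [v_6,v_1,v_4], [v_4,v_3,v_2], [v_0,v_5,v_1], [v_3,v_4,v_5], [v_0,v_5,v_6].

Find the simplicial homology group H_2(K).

H_2 ≅ 0.

Take the total order v_0 < v_1 < v_2 < v_3 < v_4 < v_5 < v_6 on the vertex set. Then K (dimension 2) consists of the simplices:

  0-simplices (7): [v_0], [v_1], [v_2], [v_3], [v_4], [v_5], [v_6]
  1-simplices (18): (18 of them)
  2-simplices (12): (12 of them)

Hence C_0 ≅ Z^7, C_1 ≅ Z^18, C_2 ≅ Z^12.

The boundary map ∂_1: C_1 → C_0 sends each edge [p,q] (with p < q) to q − p. For instance
  ∂[v_0,v_5] = [v_5] − [v_0].
As a 7×18 matrix over Z this has rank 6, with invariant factors (1,1,1,1,1,1).

Boundary ∂_2: C_2 → C_1 maps a triangle to the signed sum of its edges. For instance
  ∂[v_0,v_1,v_5] = [v_1,v_5] − [v_0,v_5] + [v_0,v_1],
  ∂[v_3,v_4,v_5] = [v_4,v_5] − [v_3,v_5] + [v_3,v_4].
The 18×12 boundary matrix has rank 12 and Smith normal form diag(1,1,1,1,1,1,1,1,1,1,1,2).

Reading off H_k = ker ∂_k / im ∂_{k+1}:

  H_2: rank ker ∂_2 − rank ∂_3 = (12 − 12) − 0 = 0, and there is no ∂_3, so H_2 ≅ 0.

(K is a triangulation of the real projective plane RP^2.)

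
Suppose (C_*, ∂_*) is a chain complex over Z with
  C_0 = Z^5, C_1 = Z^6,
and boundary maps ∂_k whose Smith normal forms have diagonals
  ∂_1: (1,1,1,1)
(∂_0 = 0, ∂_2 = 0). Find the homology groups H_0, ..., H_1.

H_0: b_0 = 5 − 0 − 4 = 1; torsion from ∂_1 factors > 1: none. So H_0 = Z.
H_1: b_1 = 6 − 4 − 0 = 2; torsion from ∂_2 factors > 1: none. So H_1 = Z^2.

H_0 = Z,  H_1 = Z^2.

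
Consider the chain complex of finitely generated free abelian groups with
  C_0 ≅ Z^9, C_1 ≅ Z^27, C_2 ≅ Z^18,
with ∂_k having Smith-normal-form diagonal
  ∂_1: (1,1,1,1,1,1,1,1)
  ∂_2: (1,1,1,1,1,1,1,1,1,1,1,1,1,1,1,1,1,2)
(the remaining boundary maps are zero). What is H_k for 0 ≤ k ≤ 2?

H_0 = Z,  H_1 = Z ⊕ Z/2Z,  H_2 = 0.

H_0: b_0 = 9 − 0 − 8 = 1; torsion from ∂_1 factors > 1: none. So H_0 = Z.
H_1: b_1 = 27 − 8 − 18 = 1; torsion from ∂_2 factors > 1: [2]. So H_1 = Z ⊕ Z/2Z.
H_2: b_2 = 18 − 18 − 0 = 0; torsion from ∂_3 factors > 1: none. So H_2 = 0.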